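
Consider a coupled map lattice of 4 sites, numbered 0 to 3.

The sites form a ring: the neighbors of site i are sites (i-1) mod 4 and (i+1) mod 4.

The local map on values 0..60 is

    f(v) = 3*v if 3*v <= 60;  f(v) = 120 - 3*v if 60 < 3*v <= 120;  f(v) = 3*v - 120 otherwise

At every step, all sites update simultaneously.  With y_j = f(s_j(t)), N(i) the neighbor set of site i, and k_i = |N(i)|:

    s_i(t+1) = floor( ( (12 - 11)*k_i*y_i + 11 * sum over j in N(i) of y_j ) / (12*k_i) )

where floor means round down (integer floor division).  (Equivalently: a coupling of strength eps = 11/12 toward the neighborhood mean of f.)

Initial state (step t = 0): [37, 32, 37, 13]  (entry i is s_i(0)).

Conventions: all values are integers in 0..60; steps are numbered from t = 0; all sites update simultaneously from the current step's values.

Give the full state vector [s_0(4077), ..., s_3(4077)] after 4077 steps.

Answer: [54, 54, 54, 54]
Key observation: The state at step 12, [18, 18, 18, 18], reappears at step 16: the system is in a cycle of period 4 from step 12 on.  Therefore the state at step 4077 equals the state at step 12 + ((4077 - 12) mod 4) = 13, which is [54, 54, 54, 54].

Derivation:
t=0: [37, 32, 37, 13]
t=1: [29, 10, 29, 11]
t=2: [31, 32, 31, 33]
t=3: [22, 26, 22, 26]
t=4: [43, 53, 43, 53]
t=5: [36, 11, 36, 11]
t=6: [31, 13, 31, 13]
t=7: [38, 28, 38, 28]
t=8: [33, 8, 33, 8]
t=9: [23, 21, 23, 21]
t=10: [56, 51, 56, 51]
t=11: [34, 46, 34, 46]
t=12: [18, 18, 18, 18]
t=13: [54, 54, 54, 54]
t=14: [42, 42, 42, 42]
t=15: [6, 6, 6, 6]
t=16: [18, 18, 18, 18]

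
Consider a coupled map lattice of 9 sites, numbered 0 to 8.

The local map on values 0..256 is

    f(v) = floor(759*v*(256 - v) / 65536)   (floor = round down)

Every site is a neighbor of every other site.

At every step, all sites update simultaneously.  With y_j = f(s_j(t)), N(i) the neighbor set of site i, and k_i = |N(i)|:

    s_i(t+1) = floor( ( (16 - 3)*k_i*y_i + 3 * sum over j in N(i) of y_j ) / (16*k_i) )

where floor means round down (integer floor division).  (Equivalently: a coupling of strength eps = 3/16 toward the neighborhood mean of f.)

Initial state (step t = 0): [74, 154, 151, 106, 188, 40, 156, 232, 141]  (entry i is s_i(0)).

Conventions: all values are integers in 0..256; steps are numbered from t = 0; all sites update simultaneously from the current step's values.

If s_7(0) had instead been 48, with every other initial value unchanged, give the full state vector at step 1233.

Answer: [168, 168, 168, 168, 168, 168, 168, 168, 168]
Key observation: The state at step 12, [171, 171, 171, 171, 171, 171, 171, 171, 171], reappears at step 14: the system is in a cycle of period 2 from step 12 on.  Therefore the state at step 1233 equals the state at step 12 + ((1233 - 12) mod 2) = 13, which is [168, 168, 168, 168, 168, 168, 168, 168, 168].

Derivation:
t=0: [74, 154, 151, 106, 188, 40, 156, 48, 141]
t=1: [155, 176, 177, 178, 150, 112, 175, 124, 181]
t=2: [179, 164, 163, 162, 181, 182, 165, 185, 160]
t=3: [160, 172, 173, 173, 158, 157, 171, 155, 174]
t=4: [175, 168, 167, 167, 177, 178, 168, 179, 166]
t=5: [164, 170, 170, 170, 162, 161, 170, 160, 171]
t=6: [173, 169, 169, 169, 175, 175, 169, 175, 168]
t=7: [166, 169, 169, 169, 164, 164, 169, 164, 170]
t=8: [172, 170, 170, 170, 173, 173, 170, 173, 169]
t=9: [167, 168, 168, 168, 166, 166, 168, 166, 169]
t=10: [171, 171, 171, 171, 172, 172, 171, 172, 170]
t=11: [167, 167, 167, 167, 167, 167, 167, 167, 168]
t=12: [171, 171, 171, 171, 171, 171, 171, 171, 171]
t=13: [168, 168, 168, 168, 168, 168, 168, 168, 168]
t=14: [171, 171, 171, 171, 171, 171, 171, 171, 171]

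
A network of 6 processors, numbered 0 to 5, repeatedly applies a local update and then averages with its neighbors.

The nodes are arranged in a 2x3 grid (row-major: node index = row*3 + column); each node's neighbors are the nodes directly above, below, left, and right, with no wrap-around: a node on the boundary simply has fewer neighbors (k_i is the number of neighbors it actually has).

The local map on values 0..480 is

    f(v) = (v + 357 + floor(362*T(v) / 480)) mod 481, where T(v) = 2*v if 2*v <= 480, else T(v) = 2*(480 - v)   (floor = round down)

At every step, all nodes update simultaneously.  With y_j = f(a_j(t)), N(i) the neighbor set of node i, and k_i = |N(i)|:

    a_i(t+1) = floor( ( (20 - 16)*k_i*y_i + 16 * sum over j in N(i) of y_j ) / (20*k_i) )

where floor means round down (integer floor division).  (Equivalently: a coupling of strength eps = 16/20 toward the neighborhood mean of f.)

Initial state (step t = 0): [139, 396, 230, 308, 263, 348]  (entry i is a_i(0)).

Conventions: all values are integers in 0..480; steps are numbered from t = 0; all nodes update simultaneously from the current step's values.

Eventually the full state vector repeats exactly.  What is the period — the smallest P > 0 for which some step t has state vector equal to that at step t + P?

Simulating step by step:
t=0: [139, 396, 230, 308, 263, 348]
t=1: [381, 384, 418, 364, 430, 451]
t=2: [408, 393, 387, 397, 393, 381]
t=3: [397, 398, 403, 396, 401, 402]
t=4: [397, 396, 395, 397, 396, 395]
t=5: [398, 398, 398, 398, 398, 398]
t=6: [397, 397, 397, 397, 397, 397]
t=7: [398, 398, 398, 398, 398, 398]

Answer: 2
Key observation: The state at step 5, [398, 398, 398, 398, 398, 398], reappears at step 7 — and no state repeats earlier — so the cycle the system enters has period 2.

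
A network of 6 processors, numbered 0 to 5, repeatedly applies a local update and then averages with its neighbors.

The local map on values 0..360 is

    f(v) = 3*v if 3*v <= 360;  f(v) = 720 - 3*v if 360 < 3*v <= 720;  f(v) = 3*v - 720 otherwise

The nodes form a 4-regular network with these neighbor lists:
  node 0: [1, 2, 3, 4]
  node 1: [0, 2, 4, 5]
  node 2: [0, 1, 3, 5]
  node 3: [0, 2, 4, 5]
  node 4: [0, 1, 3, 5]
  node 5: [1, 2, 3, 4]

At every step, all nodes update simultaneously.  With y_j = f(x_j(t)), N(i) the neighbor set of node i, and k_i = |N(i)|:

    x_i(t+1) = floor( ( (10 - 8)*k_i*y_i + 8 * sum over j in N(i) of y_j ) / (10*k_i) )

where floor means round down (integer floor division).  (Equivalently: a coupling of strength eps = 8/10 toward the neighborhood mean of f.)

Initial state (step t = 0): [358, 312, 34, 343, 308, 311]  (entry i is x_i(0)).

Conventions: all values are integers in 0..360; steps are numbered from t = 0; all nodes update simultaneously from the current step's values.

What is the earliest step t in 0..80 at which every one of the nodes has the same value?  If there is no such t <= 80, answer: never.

Answer: 8
Key observation: Synchronization is absorbing here: once all nodes are equal they stay equal, and step 8 is the first all-equal step.

Derivation:
t=0: [358, 312, 34, 343, 308, 311]  (not all equal)
t=1: [237, 217, 238, 236, 259, 208]  (not all equal)
t=2: [30, 47, 38, 36, 48, 48]  (not all equal)
t=3: [119, 126, 119, 120, 125, 130]  (not all equal)
t=4: [352, 346, 349, 349, 346, 346]  (not all equal)
t=5: [325, 323, 325, 325, 323, 321]  (not all equal)
t=6: [252, 250, 251, 251, 250, 250]  (not all equal)
t=7: [32, 31, 32, 32, 31, 31]  (not all equal)
t=8: [94, 94, 94, 94, 94, 94]  (all equal)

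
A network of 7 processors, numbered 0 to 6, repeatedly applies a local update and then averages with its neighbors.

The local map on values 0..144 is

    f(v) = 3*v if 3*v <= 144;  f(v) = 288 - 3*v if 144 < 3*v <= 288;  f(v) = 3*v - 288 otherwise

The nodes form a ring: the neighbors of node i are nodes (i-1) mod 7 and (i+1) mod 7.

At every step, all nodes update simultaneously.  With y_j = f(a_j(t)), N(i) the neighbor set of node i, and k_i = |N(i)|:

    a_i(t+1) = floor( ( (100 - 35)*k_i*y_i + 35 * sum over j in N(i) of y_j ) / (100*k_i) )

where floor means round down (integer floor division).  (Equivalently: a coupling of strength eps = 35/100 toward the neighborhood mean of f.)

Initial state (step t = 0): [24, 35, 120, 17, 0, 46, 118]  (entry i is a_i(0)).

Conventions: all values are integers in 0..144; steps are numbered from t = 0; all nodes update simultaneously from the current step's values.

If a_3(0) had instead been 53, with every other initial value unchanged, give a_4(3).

Answer: a_4(3) = 44
Key observation: This trace re-runs the system from the modified initial state.

Derivation:
t=0: [24, 35, 120, 53, 0, 46, 118]
t=1: [76, 93, 87, 96, 46, 101, 79]
t=2: [49, 21, 19, 28, 92, 42, 46]
t=3: [126, 75, 62, 66, 44, 108, 136]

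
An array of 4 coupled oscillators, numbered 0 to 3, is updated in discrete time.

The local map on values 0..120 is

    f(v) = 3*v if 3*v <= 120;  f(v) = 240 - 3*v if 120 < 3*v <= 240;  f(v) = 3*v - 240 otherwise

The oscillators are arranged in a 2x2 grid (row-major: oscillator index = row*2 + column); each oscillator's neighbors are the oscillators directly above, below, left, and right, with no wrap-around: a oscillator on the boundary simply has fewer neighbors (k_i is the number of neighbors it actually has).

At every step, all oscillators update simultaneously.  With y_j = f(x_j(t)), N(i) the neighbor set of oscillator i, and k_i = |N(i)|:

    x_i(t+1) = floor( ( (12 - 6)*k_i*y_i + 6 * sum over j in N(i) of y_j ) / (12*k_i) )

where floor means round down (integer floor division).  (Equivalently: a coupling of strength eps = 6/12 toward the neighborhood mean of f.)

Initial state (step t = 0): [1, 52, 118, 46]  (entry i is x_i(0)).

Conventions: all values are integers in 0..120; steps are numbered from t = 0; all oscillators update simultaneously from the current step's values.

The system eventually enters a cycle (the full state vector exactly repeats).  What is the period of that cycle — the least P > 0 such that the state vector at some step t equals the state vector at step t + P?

Answer: 11
Key observation: The state at step 7, [105, 105, 81, 81], reappears at step 18 — and no state repeats earlier — so the cycle the system enters has period 11.

Derivation:
t=0: [1, 52, 118, 46]
t=1: [51, 68, 83, 100]
t=2: [54, 54, 41, 41]
t=3: [87, 87, 107, 107]
t=4: [36, 36, 66, 66]
t=5: [91, 91, 58, 58]
t=6: [41, 41, 57, 57]
t=7: [105, 105, 81, 81]
t=8: [57, 57, 21, 21]
t=9: [67, 67, 64, 64]
t=10: [41, 41, 45, 45]
t=11: [114, 114, 108, 108]
t=12: [97, 97, 88, 88]
t=13: [44, 44, 30, 30]
t=14: [103, 103, 94, 94]
t=15: [62, 62, 48, 48]
t=16: [64, 64, 85, 85]
t=17: [39, 39, 23, 23]
t=18: [105, 105, 81, 81]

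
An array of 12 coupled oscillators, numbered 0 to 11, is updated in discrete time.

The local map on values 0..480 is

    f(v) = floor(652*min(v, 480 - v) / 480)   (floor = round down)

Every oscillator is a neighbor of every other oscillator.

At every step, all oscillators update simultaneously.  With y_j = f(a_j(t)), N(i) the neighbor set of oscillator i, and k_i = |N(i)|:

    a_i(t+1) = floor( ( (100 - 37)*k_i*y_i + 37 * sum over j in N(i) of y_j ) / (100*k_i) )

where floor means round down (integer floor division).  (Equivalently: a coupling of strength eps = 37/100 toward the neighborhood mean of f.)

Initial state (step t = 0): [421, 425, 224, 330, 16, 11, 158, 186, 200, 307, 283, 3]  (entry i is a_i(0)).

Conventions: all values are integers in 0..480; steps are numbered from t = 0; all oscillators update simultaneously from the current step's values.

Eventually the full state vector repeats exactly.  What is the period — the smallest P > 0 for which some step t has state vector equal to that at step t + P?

Simulating step by step:
t=0: [421, 425, 224, 330, 16, 11, 158, 186, 200, 307, 283, 3]
t=1: [112, 109, 246, 186, 77, 73, 192, 215, 226, 204, 224, 67]
t=2: [178, 175, 276, 237, 149, 146, 242, 261, 270, 252, 268, 141]
t=3: [250, 247, 271, 297, 227, 224, 299, 283, 276, 290, 277, 220]
t=4: [300, 302, 282, 261, 297, 295, 260, 273, 279, 267, 278, 291]
t=5: [253, 252, 268, 285, 256, 257, 286, 275, 271, 280, 271, 260]
t=6: [299, 300, 287, 273, 297, 296, 272, 281, 284, 277, 284, 293]
t=7: [251, 251, 261, 273, 253, 254, 273, 266, 264, 269, 264, 257]
t=8: [305, 305, 296, 287, 303, 302, 287, 292, 294, 290, 294, 299]
t=9: [241, 241, 249, 256, 243, 244, 256, 252, 250, 254, 250, 246]
t=10: [319, 319, 313, 307, 318, 317, 307, 310, 312, 309, 312, 315]
t=11: [221, 221, 226, 230, 222, 223, 230, 228, 227, 229, 227, 224]
t=12: [302, 302, 306, 309, 303, 303, 309, 307, 307, 309, 307, 304]
t=13: [239, 239, 236, 233, 238, 238, 233, 234, 234, 233, 234, 237]
t=14: [322, 322, 319, 317, 321, 321, 317, 318, 318, 317, 318, 320]
t=15: [215, 215, 218, 219, 216, 216, 219, 219, 219, 219, 219, 217]
t=16: [293, 293, 295, 296, 293, 293, 296, 296, 296, 296, 296, 294]
t=17: [252, 252, 251, 249, 252, 252, 249, 249, 249, 249, 249, 251]
t=18: [309, 309, 311, 312, 309, 309, 312, 312, 312, 312, 312, 311]
t=19: [230, 230, 229, 228, 230, 230, 228, 228, 228, 228, 228, 229]
t=20: [311, 311, 310, 309, 311, 311, 309, 309, 309, 309, 309, 310]
t=21: [229, 229, 230, 231, 229, 229, 231, 231, 231, 231, 231, 230]
t=22: [311, 311, 312, 312, 311, 311, 312, 312, 312, 312, 312, 312]
t=23: [228, 228, 228, 228, 228, 228, 228, 228, 228, 228, 228, 228]
t=24: [309, 309, 309, 309, 309, 309, 309, 309, 309, 309, 309, 309]
t=25: [232, 232, 232, 232, 232, 232, 232, 232, 232, 232, 232, 232]
t=26: [315, 315, 315, 315, 315, 315, 315, 315, 315, 315, 315, 315]
t=27: [224, 224, 224, 224, 224, 224, 224, 224, 224, 224, 224, 224]
t=28: [304, 304, 304, 304, 304, 304, 304, 304, 304, 304, 304, 304]
t=29: [239, 239, 239, 239, 239, 239, 239, 239, 239, 239, 239, 239]
t=30: [324, 324, 324, 324, 324, 324, 324, 324, 324, 324, 324, 324]
t=31: [211, 211, 211, 211, 211, 211, 211, 211, 211, 211, 211, 211]
t=32: [286, 286, 286, 286, 286, 286, 286, 286, 286, 286, 286, 286]
t=33: [263, 263, 263, 263, 263, 263, 263, 263, 263, 263, 263, 263]
t=34: [294, 294, 294, 294, 294, 294, 294, 294, 294, 294, 294, 294]
t=35: [252, 252, 252, 252, 252, 252, 252, 252, 252, 252, 252, 252]
t=36: [309, 309, 309, 309, 309, 309, 309, 309, 309, 309, 309, 309]

Answer: 12
Key observation: The state at step 24, [309, 309, 309, 309, 309, 309, 309, 309, 309, 309, 309, 309], reappears at step 36 — and no state repeats earlier — so the cycle the system enters has period 12.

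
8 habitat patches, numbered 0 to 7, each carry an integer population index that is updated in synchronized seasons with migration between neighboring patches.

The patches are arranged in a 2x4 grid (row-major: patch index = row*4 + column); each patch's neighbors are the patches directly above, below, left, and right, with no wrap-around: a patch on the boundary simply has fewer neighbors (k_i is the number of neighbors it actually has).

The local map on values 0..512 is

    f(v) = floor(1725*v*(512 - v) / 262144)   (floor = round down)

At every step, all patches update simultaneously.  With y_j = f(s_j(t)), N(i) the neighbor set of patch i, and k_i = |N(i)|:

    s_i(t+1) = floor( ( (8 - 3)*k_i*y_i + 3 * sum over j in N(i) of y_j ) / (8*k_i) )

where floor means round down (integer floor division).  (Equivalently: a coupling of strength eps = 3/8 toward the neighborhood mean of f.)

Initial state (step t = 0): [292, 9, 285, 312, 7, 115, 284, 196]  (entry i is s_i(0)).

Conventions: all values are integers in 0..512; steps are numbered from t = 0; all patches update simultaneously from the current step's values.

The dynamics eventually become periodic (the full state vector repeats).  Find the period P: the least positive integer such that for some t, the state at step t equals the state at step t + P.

Simulating step by step:
t=0: [292, 9, 285, 312, 7, 115, 284, 196]
t=1: [273, 161, 373, 412, 149, 247, 407, 411]
t=2: [404, 381, 328, 284, 382, 394, 306, 274]
t=3: [302, 328, 394, 421, 314, 324, 400, 425]
t=4: [411, 388, 308, 260, 408, 387, 302, 254]
t=5: [282, 323, 403, 427, 285, 325, 405, 428]
t=6: [421, 389, 296, 247, 420, 388, 293, 245]
t=7: [264, 319, 408, 428, 265, 321, 409, 428]
t=8: [425, 392, 289, 244, 424, 390, 287, 243]
t=9: [255, 315, 410, 428, 257, 317, 410, 428]
t=10: [426, 394, 286, 243, 426, 393, 286, 243]
t=11: [253, 312, 410, 429, 253, 313, 410, 429]
t=12: [427, 395, 286, 241, 426, 395, 286, 241]
t=13: [250, 310, 410, 428, 252, 311, 410, 428]
t=14: [427, 397, 287, 243, 427, 396, 287, 243]
t=15: [249, 308, 409, 428, 250, 309, 409, 428]
t=16: [427, 398, 288, 243, 427, 397, 288, 243]
t=17: [249, 306, 409, 428, 249, 307, 409, 428]
t=18: [427, 398, 289, 243, 427, 398, 289, 243]
t=19: [249, 306, 409, 428, 249, 306, 409, 428]
t=20: [427, 398, 289, 243, 427, 398, 289, 243]

Answer: 2
Key observation: The state at step 18, [427, 398, 289, 243, 427, 398, 289, 243], reappears at step 20 — and no state repeats earlier — so the cycle the system enters has period 2.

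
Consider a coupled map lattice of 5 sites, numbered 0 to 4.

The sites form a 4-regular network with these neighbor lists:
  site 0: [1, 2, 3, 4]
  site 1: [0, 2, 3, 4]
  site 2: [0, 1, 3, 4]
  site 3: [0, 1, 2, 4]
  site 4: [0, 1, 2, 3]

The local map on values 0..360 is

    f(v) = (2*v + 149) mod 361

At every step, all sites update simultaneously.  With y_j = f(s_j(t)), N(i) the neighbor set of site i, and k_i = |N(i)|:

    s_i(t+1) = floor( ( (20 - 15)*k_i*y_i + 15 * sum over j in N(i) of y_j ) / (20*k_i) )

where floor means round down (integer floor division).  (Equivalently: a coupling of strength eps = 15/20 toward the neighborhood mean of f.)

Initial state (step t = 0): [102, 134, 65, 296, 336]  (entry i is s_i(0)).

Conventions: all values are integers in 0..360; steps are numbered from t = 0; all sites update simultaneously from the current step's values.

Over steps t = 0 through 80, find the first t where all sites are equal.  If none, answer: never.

Simulating step by step:
t=0: [102, 134, 65, 296, 336]  (not all equal)
t=1: [173, 154, 168, 152, 157]  (not all equal)
t=2: [111, 108, 110, 108, 109]  (not all equal)
t=3: [6, 6, 6, 6, 6]  (all equal)

Answer: 3
Key observation: Synchronization is absorbing here: once all sites are equal they stay equal, and step 3 is the first all-equal step.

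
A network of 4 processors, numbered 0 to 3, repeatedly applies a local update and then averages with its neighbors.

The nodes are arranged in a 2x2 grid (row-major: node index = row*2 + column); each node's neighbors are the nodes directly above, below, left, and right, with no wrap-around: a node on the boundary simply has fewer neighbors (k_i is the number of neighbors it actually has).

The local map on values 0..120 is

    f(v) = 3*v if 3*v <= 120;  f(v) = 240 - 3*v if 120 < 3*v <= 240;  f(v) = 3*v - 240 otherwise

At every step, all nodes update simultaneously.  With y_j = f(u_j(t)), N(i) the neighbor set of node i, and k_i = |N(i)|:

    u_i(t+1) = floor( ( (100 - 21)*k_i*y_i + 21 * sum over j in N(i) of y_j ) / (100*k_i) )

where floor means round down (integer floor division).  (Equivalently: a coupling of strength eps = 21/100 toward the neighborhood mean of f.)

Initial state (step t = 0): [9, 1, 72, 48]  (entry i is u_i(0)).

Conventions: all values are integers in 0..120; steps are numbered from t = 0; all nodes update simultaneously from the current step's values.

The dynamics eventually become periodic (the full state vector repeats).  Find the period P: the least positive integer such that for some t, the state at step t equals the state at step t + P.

Simulating step by step:
t=0: [9, 1, 72, 48]
t=1: [24, 15, 31, 78]
t=2: [71, 43, 81, 19]
t=3: [33, 96, 11, 57]
t=4: [86, 55, 43, 63]
t=5: [33, 66, 94, 59]
t=6: [87, 50, 50, 58]
t=7: [35, 80, 80, 71]
t=8: [82, 13, 13, 21]
t=9: [12, 38, 38, 57]
t=10: [52, 101, 101, 78]
t=11: [79, 59, 59, 17]
t=12: [15, 55, 55, 53]
t=13: [51, 72, 72, 79]
t=14: [73, 28, 28, 7]
t=15: [34, 70, 70, 34]
t=16: [86, 45, 45, 86]
t=17: [36, 86, 86, 36]
t=18: [89, 36, 36, 89]
t=19: [44, 90, 90, 44]
t=20: [91, 46, 46, 91]
t=21: [47, 87, 87, 47]
t=22: [82, 37, 37, 82]
t=23: [28, 88, 88, 28]
t=24: [71, 36, 36, 71]
t=25: [44, 90, 90, 44]

Answer: 6
Key observation: The state at step 19, [44, 90, 90, 44], reappears at step 25 — and no state repeats earlier — so the cycle the system enters has period 6.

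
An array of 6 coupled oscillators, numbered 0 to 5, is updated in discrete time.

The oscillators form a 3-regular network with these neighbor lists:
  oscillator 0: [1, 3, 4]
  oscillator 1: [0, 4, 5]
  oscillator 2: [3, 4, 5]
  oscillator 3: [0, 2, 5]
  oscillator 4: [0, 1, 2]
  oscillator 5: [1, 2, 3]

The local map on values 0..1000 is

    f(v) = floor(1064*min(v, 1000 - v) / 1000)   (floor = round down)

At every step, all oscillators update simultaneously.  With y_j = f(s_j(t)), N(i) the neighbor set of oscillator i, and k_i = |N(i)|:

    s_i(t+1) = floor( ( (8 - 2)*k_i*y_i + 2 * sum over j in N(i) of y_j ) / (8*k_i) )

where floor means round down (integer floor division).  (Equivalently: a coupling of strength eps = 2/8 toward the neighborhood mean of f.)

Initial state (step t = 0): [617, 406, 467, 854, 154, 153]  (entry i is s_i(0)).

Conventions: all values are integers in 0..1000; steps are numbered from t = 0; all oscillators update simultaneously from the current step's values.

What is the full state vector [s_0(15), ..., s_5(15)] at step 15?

Answer: [508, 507, 517, 518, 507, 518]

Derivation:
t=0: [617, 406, 467, 854, 154, 153]
t=1: [367, 384, 412, 205, 233, 211]
t=2: [365, 377, 385, 251, 288, 256]
t=3: [372, 381, 377, 289, 329, 293]
t=4: [384, 391, 381, 322, 362, 326]
t=5: [401, 406, 393, 353, 391, 356]
t=6: [421, 424, 410, 383, 418, 385]
t=7: [443, 446, 432, 412, 444, 414]
t=8: [468, 470, 456, 442, 471, 444]
t=9: [495, 497, 484, 473, 499, 475]
t=10: [524, 526, 513, 506, 528, 507]
t=11: [507, 505, 517, 522, 503, 521]
t=12: [523, 524, 513, 509, 526, 510]
t=13: [507, 507, 517, 520, 505, 519]
t=14: [523, 523, 513, 511, 524, 512]
t=15: [508, 507, 517, 518, 507, 518]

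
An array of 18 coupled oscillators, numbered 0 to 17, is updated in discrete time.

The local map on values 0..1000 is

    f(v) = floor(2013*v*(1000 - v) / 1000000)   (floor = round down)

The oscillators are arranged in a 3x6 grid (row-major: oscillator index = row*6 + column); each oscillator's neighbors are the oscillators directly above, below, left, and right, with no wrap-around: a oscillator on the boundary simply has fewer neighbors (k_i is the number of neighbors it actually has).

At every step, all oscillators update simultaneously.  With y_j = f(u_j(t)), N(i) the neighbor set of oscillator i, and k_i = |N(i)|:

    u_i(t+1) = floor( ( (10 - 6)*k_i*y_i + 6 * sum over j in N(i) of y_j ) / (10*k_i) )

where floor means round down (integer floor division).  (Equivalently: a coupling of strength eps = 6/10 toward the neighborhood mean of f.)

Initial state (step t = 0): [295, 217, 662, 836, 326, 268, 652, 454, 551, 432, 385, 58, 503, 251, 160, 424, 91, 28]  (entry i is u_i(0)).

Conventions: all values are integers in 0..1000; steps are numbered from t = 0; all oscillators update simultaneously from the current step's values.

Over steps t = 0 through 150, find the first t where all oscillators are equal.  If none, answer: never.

Answer: 5
Key observation: Synchronization is absorbing here: once all oscillators are equal they stay equal, and step 5 is the first all-equal step.

Derivation:
t=0: [295, 217, 662, 836, 326, 268, 652, 454, 551, 432, 385, 58, 503, 251, 160, 424, 91, 28]  (not all equal)
t=1: [406, 410, 403, 387, 405, 322, 466, 450, 455, 458, 371, 228, 451, 405, 381, 382, 270, 104]  (not all equal)
t=2: [489, 487, 486, 484, 471, 427, 496, 494, 492, 487, 447, 360, 494, 488, 481, 463, 384, 299]  (not all equal)
t=3: [502, 502, 502, 501, 498, 486, 503, 502, 502, 501, 490, 467, 502, 502, 501, 496, 474, 450]  (not all equal)
t=4: [503, 503, 503, 503, 502, 502, 503, 503, 503, 503, 502, 501, 503, 503, 503, 502, 501, 499]  (not all equal)
t=5: [503, 503, 503, 503, 503, 503, 503, 503, 503, 503, 503, 503, 503, 503, 503, 503, 503, 503]  (all equal)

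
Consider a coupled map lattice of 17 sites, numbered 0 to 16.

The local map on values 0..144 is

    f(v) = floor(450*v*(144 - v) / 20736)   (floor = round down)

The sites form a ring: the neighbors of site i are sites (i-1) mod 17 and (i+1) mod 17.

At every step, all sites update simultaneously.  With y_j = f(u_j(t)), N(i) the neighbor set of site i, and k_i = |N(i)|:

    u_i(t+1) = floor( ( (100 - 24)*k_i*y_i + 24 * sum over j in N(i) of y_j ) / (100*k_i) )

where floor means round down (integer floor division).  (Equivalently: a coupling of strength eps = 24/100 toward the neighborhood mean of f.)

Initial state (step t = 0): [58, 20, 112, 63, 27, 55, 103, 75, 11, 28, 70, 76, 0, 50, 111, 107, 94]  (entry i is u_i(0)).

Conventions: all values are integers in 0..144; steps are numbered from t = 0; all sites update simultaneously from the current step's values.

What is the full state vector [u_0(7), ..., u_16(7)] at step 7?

Simulating step by step:
t=0: [58, 20, 112, 63, 27, 55, 103, 75, 11, 28, 70, 76, 0, 50, 111, 107, 94]
t=1: [100, 62, 78, 101, 77, 99, 95, 99, 45, 70, 106, 98, 25, 86, 82, 86, 99]
t=2: [96, 108, 108, 98, 107, 98, 99, 96, 97, 107, 91, 91, 73, 102, 109, 106, 97]
t=3: [97, 85, 85, 94, 87, 95, 96, 99, 96, 88, 101, 104, 108, 93, 83, 87, 96]
t=4: [99, 106, 107, 102, 105, 101, 99, 96, 100, 103, 94, 89, 86, 100, 107, 106, 100]
t=5: [94, 87, 86, 90, 89, 93, 96, 98, 95, 92, 100, 105, 106, 95, 86, 87, 94]
t=6: [101, 106, 107, 105, 105, 102, 99, 97, 100, 101, 95, 88, 88, 100, 107, 106, 101]
t=7: [93, 87, 85, 87, 88, 92, 95, 97, 95, 94, 100, 105, 104, 95, 86, 87, 93]

Answer: [93, 87, 85, 87, 88, 92, 95, 97, 95, 94, 100, 105, 104, 95, 86, 87, 93]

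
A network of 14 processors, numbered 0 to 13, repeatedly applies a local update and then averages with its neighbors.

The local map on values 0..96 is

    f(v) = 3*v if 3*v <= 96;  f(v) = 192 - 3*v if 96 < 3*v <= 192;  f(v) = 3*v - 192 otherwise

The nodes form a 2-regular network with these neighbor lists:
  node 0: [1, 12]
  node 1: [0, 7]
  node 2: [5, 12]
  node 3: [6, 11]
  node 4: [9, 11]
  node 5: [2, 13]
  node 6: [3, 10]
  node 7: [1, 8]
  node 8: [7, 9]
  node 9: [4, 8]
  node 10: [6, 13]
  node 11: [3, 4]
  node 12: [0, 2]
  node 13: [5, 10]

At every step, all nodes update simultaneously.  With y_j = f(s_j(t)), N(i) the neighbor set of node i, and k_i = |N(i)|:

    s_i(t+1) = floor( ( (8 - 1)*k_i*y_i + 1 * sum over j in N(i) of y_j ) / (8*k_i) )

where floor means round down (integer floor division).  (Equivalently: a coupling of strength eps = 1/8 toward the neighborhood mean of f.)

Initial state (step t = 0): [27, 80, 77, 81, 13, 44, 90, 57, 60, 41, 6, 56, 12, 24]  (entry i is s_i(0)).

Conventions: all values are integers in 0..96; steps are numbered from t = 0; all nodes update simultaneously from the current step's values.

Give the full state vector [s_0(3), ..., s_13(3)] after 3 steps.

Simulating step by step:
t=0: [27, 80, 77, 81, 13, 44, 90, 57, 60, 41, 6, 56, 12, 24]
t=1: [76, 48, 40, 51, 39, 59, 72, 22, 16, 63, 25, 26, 39, 67]
t=2: [39, 48, 68, 40, 70, 18, 28, 63, 46, 10, 67, 75, 72, 13]
t=3: [70, 46, 15, 70, 19, 50, 78, 9, 49, 30, 15, 34, 26, 38]

Answer: [70, 46, 15, 70, 19, 50, 78, 9, 49, 30, 15, 34, 26, 38]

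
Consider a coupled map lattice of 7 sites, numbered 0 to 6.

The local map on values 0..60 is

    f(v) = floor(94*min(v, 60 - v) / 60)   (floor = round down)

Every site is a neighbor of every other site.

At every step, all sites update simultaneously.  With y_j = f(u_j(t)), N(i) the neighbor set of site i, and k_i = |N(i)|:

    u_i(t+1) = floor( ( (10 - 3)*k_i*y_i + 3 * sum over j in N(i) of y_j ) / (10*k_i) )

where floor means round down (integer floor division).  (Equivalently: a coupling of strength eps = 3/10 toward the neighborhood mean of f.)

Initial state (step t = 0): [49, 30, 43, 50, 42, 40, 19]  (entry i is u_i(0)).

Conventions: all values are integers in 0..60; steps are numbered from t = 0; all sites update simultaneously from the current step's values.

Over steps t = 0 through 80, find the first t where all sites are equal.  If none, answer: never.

Answer: never
Key observation: The state at step 15 reappears at step 19 — the system is in a cycle of period 4 from step 15 on.  No step 0..19 is synchronized, and the cycle repeats forever, so no step up to 80 (or ever) has all sites equal.

Derivation:
t=0: [49, 30, 43, 50, 42, 40, 19]  (not all equal)
t=1: [20, 40, 26, 19, 27, 29, 28]  (not all equal)
t=2: [33, 33, 39, 31, 40, 42, 41]  (not all equal)
t=3: [39, 39, 33, 41, 32, 30, 31]  (not all equal)
t=4: [34, 34, 40, 32, 41, 44, 42]  (not all equal)
t=5: [37, 37, 31, 39, 30, 28, 30]  (not all equal)
t=6: [37, 37, 43, 35, 44, 42, 44]  (not all equal)
t=7: [34, 34, 27, 36, 27, 28, 27]  (not all equal)
t=8: [40, 40, 41, 38, 41, 42, 41]  (not all equal)
t=9: [30, 30, 29, 32, 29, 28, 29]  (not all equal)
t=10: [46, 46, 45, 43, 45, 43, 45]  (not all equal)
t=11: [21, 21, 23, 25, 23, 25, 23]  (not all equal)
t=12: [33, 33, 35, 37, 35, 37, 35]  (not all equal)
t=13: [40, 40, 39, 37, 39, 37, 39]  (not all equal)
t=14: [31, 31, 32, 34, 32, 34, 32]  (not all equal)
t=15: [44, 44, 42, 40, 42, 40, 42]  (not all equal)
t=16: [26, 26, 28, 29, 28, 29, 28]  (not all equal)
t=17: [40, 40, 42, 44, 42, 44, 42]  (not all equal)
t=18: [29, 29, 28, 26, 28, 26, 28]  (not all equal)
t=19: [44, 44, 42, 40, 42, 40, 42]  (not all equal)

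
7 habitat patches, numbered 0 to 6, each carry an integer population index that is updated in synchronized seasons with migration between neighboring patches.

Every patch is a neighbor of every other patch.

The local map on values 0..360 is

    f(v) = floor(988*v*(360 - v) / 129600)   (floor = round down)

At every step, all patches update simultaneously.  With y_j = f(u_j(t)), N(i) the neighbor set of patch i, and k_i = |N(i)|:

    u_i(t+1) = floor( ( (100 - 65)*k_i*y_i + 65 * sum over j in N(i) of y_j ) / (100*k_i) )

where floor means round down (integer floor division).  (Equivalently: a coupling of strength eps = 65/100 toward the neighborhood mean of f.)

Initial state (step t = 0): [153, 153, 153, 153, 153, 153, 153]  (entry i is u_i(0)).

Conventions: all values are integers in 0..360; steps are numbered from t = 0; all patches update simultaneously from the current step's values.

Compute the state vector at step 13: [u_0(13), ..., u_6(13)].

Simulating step by step:
t=0: [153, 153, 153, 153, 153, 153, 153]
t=1: [241, 241, 241, 241, 241, 241, 241]
t=2: [218, 218, 218, 218, 218, 218, 218]
t=3: [235, 235, 235, 235, 235, 235, 235]
t=4: [223, 223, 223, 223, 223, 223, 223]
t=5: [232, 232, 232, 232, 232, 232, 232]
t=6: [226, 226, 226, 226, 226, 226, 226]
t=7: [230, 230, 230, 230, 230, 230, 230]
t=8: [227, 227, 227, 227, 227, 227, 227]
t=9: [230, 230, 230, 230, 230, 230, 230]
t=10: [227, 227, 227, 227, 227, 227, 227]
t=11: [230, 230, 230, 230, 230, 230, 230]
t=12: [227, 227, 227, 227, 227, 227, 227]
t=13: [230, 230, 230, 230, 230, 230, 230]

Answer: [230, 230, 230, 230, 230, 230, 230]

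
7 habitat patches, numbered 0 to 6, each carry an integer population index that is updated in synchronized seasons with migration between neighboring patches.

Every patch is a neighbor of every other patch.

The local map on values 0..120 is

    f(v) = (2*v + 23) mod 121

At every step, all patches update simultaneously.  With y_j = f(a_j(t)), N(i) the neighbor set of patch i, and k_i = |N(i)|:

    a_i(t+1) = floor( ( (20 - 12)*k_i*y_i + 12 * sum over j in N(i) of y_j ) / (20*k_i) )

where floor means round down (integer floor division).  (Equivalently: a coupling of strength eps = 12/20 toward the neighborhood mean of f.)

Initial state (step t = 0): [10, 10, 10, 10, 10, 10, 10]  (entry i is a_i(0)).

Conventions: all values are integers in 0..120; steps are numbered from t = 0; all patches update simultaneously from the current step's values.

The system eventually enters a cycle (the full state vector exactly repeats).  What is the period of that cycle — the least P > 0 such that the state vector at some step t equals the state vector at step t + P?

Simulating step by step:
t=0: [10, 10, 10, 10, 10, 10, 10]
t=1: [43, 43, 43, 43, 43, 43, 43]
t=2: [109, 109, 109, 109, 109, 109, 109]
t=3: [120, 120, 120, 120, 120, 120, 120]
t=4: [21, 21, 21, 21, 21, 21, 21]
t=5: [65, 65, 65, 65, 65, 65, 65]
t=6: [32, 32, 32, 32, 32, 32, 32]
t=7: [87, 87, 87, 87, 87, 87, 87]
t=8: [76, 76, 76, 76, 76, 76, 76]
t=9: [54, 54, 54, 54, 54, 54, 54]
t=10: [10, 10, 10, 10, 10, 10, 10]

Answer: 10
Key observation: The state at step 0, [10, 10, 10, 10, 10, 10, 10], reappears at step 10 — and no state repeats earlier — so the cycle the system enters has period 10.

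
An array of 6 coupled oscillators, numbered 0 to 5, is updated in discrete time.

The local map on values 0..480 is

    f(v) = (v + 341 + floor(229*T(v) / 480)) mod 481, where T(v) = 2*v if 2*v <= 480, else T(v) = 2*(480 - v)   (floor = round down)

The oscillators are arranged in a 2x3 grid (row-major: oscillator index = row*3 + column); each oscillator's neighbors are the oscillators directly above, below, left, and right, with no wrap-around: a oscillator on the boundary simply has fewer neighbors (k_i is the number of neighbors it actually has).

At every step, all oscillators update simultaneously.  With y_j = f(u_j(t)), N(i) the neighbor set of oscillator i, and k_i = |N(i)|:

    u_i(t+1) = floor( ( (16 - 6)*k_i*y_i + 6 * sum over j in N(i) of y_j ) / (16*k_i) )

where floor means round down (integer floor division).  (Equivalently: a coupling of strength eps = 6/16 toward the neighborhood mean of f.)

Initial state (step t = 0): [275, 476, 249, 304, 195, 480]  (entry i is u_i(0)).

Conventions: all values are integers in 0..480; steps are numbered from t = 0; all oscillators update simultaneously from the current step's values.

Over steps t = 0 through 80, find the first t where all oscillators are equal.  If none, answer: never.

Answer: 3
Key observation: Synchronization is absorbing here: once all oscillators are equal they stay equal, and step 3 is the first all-equal step.

Derivation:
t=0: [275, 476, 249, 304, 195, 480]  (not all equal)
t=1: [331, 324, 332, 313, 276, 319]  (not all equal)
t=2: [332, 332, 332, 331, 330, 331]  (not all equal)
t=3: [333, 333, 333, 333, 333, 333]  (all equal)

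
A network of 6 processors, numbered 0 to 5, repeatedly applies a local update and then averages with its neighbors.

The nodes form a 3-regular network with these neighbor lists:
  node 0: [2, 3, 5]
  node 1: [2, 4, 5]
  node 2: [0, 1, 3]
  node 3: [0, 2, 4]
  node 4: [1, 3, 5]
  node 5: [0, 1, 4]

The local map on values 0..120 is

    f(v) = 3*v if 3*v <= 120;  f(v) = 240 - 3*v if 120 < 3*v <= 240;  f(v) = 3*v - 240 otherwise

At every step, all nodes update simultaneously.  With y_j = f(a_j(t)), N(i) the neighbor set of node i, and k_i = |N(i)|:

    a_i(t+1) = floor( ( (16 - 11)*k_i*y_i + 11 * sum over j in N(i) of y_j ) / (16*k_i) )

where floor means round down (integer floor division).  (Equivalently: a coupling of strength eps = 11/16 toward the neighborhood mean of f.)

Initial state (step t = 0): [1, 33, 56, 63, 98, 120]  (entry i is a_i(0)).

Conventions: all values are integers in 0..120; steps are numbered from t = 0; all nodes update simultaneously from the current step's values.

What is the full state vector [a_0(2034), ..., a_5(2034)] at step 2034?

Answer: [34, 22, 34, 34, 22, 22]
Key observation: The state at step 19, [93, 74, 93, 93, 74, 74], reappears at step 21: the system is in a cycle of period 2 from step 19 on.  Therefore the state at step 2034 equals the state at step 19 + ((2034 - 19) mod 2) = 20, which is [34, 22, 34, 34, 22, 22].

Derivation:
t=0: [1, 33, 56, 63, 98, 120]
t=1: [56, 87, 57, 45, 78, 73]
t=2: [67, 28, 66, 66, 35, 29]
t=3: [51, 79, 50, 55, 81, 79]
t=4: [65, 22, 65, 64, 19, 22]
t=5: [50, 59, 50, 48, 59, 59]
t=6: [85, 69, 85, 85, 70, 69]
t=7: [19, 28, 19, 18, 27, 28]
t=8: [62, 77, 62, 61, 76, 77]
t=9: [44, 20, 44, 45, 20, 20]
t=10: [96, 71, 96, 96, 70, 71]
t=11: [43, 32, 43, 43, 32, 32]
t=12: [107, 99, 107, 107, 99, 99]
t=13: [75, 62, 75, 75, 62, 62]
t=14: [23, 45, 23, 23, 45, 45]
t=15: [77, 96, 77, 77, 96, 96]
t=16: [17, 39, 17, 17, 39, 39]
t=17: [66, 101, 66, 66, 101, 101]
t=18: [46, 58, 46, 46, 58, 58]
t=19: [93, 74, 93, 93, 74, 74]
t=20: [34, 22, 34, 34, 22, 22]
t=21: [93, 74, 93, 93, 74, 74]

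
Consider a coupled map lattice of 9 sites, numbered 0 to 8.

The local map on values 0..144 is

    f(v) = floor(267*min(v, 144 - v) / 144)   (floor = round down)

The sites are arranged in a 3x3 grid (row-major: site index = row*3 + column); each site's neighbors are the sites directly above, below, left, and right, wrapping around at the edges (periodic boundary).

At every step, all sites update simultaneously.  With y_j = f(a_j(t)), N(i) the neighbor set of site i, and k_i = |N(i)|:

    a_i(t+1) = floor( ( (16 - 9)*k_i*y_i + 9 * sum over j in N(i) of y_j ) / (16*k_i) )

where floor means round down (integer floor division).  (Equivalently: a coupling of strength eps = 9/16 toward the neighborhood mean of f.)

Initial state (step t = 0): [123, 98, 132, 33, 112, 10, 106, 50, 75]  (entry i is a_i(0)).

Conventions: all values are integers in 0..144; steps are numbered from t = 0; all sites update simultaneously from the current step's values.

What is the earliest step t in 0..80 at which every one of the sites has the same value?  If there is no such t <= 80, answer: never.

Simulating step by step:
t=0: [123, 98, 132, 33, 112, 10, 106, 50, 75]  (not all equal)
t=1: [50, 66, 47, 52, 61, 45, 75, 88, 83]  (not all equal)
t=2: [101, 108, 95, 100, 106, 93, 112, 111, 105]  (not all equal)
t=3: [76, 71, 83, 77, 73, 85, 67, 64, 74]  (not all equal)
t=4: [124, 125, 119, 123, 125, 117, 124, 124, 121]  (not all equal)
t=5: [38, 37, 43, 38, 37, 44, 37, 37, 42]  (not all equal)
t=6: [70, 69, 76, 70, 70, 76, 69, 69, 75]  (not all equal)
t=7: [128, 127, 126, 128, 128, 126, 127, 127, 126]  (not all equal)
t=8: [30, 30, 32, 29, 30, 31, 30, 31, 32]  (not all equal)
t=9: [55, 55, 57, 54, 55, 56, 55, 56, 57]  (not all equal)
t=10: [101, 101, 103, 100, 101, 102, 101, 102, 103]  (not all equal)
t=11: [78, 78, 76, 79, 78, 77, 78, 77, 76]  (not all equal)
t=12: [122, 122, 124, 121, 122, 123, 122, 123, 124]  (not all equal)
t=13: [39, 39, 37, 40, 39, 38, 39, 38, 37]  (not all equal)
t=14: [71, 71, 69, 72, 71, 70, 71, 70, 69]  (not all equal)
t=15: [130, 130, 128, 131, 130, 129, 130, 129, 128]  (not all equal)
t=16: [25, 25, 27, 24, 25, 26, 25, 26, 27]  (not all equal)
t=17: [46, 46, 48, 45, 46, 47, 46, 47, 48]  (not all equal)
t=18: [85, 85, 87, 84, 85, 86, 85, 86, 87]  (not all equal)
t=19: [108, 108, 106, 109, 108, 107, 108, 107, 106]  (not all equal)
t=20: [66, 66, 68, 65, 66, 67, 66, 67, 68]  (not all equal)
t=21: [122, 122, 124, 121, 122, 123, 122, 123, 124]  (not all equal)

Answer: never
Key observation: The state at step 12 reappears at step 21 — the system is in a cycle of period 9 from step 12 on.  No step 0..21 is synchronized, and the cycle repeats forever, so no step up to 80 (or ever) has all sites equal.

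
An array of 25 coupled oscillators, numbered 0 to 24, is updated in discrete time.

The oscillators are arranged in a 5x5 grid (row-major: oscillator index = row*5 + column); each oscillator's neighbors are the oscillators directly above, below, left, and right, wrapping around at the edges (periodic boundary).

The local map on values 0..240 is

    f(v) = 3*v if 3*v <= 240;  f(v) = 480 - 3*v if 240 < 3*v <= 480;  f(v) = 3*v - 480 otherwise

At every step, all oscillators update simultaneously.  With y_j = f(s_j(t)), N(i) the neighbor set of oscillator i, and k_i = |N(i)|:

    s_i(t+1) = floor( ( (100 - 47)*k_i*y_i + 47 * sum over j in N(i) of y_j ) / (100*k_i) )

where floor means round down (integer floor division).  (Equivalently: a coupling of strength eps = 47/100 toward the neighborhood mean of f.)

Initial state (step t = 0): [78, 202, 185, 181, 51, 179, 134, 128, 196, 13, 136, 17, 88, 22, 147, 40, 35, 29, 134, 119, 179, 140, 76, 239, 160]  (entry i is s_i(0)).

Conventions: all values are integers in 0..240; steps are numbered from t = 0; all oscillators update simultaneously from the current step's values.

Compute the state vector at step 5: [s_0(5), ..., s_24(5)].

Simulating step by step:
t=0: [78, 202, 185, 181, 51, 179, 134, 128, 196, 13, 136, 17, 88, 22, 147, 40, 35, 29, 134, 119, 179, 140, 76, 239, 160]
t=1: [170, 119, 100, 100, 120, 79, 80, 106, 88, 62, 69, 82, 149, 86, 55, 105, 93, 119, 101, 93, 78, 92, 174, 168, 66]
t=2: [99, 142, 154, 158, 133, 203, 216, 164, 202, 185, 203, 204, 104, 187, 183, 186, 191, 118, 160, 189, 194, 178, 84, 82, 172]
t=3: [139, 78, 44, 57, 78, 133, 127, 62, 87, 87, 116, 135, 130, 85, 80, 89, 95, 124, 62, 67, 95, 84, 171, 155, 78]
t=4: [120, 185, 143, 161, 204, 103, 120, 162, 210, 207, 141, 100, 117, 205, 218, 197, 176, 116, 163, 209, 190, 198, 74, 81, 199]
t=5: [118, 87, 62, 68, 114, 142, 114, 56, 112, 148, 104, 136, 121, 125, 148, 99, 88, 117, 81, 126, 101, 111, 180, 166, 133]

Answer: [118, 87, 62, 68, 114, 142, 114, 56, 112, 148, 104, 136, 121, 125, 148, 99, 88, 117, 81, 126, 101, 111, 180, 166, 133]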